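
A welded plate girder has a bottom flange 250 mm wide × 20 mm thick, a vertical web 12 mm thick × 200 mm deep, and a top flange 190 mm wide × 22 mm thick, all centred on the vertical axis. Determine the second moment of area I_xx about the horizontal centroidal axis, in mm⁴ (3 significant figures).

I_xx ≈ 1.20 × 10⁸ mm⁴

Treat the section as a set of non-overlapping primitives; coordinates are from the bounding-box lower-left.
Bottom plate: 250 × 20, A = 5 000 mm², y = 10 mm, Ī = 166 667 mm⁴.
Web plate: 12 × 200, A = 2 400 mm², y = 120 mm, Ī = 8 000 000 mm⁴.
Top plate: 190 × 22, A = 4 180 mm², y = 231 mm, Ī = 168 593 mm⁴.
Centroid: ȳ = ΣA·y / ΣA = 112.57 mm.
Transfer each piece to the horizontal centroidal axis using Ī + A·d² with d = y − 112.57:
  bottom plate: d = -102.57 mm → contributes +52 771 410 mm⁴
  web plate: d = 7.4283 mm → contributes +8 132 432 mm⁴
  top plate: d = 118.43 mm → contributes +58 794 214 mm⁴
Total I = 119 698 056 mm⁴.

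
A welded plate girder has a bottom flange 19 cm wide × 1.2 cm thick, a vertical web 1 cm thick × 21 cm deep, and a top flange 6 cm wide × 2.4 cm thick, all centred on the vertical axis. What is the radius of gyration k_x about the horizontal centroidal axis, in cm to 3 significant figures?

k_x ≈ 9.67 cm

Split into non-overlapping primitives; take the origin at the lower-left of the bounding box.
Bottom plate: 19 × 1.2, A = 22.8 cm², y = 0.6 cm, Ī = 2.736 cm⁴.
Web plate: 1 × 21, A = 21 cm², y = 11.7 cm, Ī = 771.75 cm⁴.
Top plate: 6 × 2.4, A = 14.4 cm², y = 23.4 cm, Ī = 6.912 cm⁴.
Centroid: ȳ = ΣA·y / ΣA = 10.246 cm.
Transfer each piece to the horizontal centroidal axis using Ī + A·d² with d = y − 10.246:
  bottom plate: d = -9.6464 cm → contributes +2124.3 cm⁴
  web plate: d = 1.4536 cm → contributes +816.12 cm⁴
  top plate: d = 13.154 cm → contributes +2498.4 cm⁴
Total I = 5438.8 cm⁴.
Radius of gyration: k = √(I/A) = √(5438.8 / 58.2) = 9.667 cm.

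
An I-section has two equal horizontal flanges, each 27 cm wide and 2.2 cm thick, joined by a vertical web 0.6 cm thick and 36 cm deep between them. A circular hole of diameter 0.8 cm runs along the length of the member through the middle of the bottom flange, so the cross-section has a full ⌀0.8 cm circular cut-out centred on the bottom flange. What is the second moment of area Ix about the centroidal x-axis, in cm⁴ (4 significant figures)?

Ix ≈ 4.554 × 10⁴ cm⁴

Decompose the section into non-overlapping parts with the origin at the bottom-left of its bounding rectangle.
Bottom flange: 27 × 2.2, A = 59.4 cm², y = 1.1 cm, Ī = 23.958 cm⁴.
Web: 0.6 × 36, A = 21.6 cm², y = 20.2 cm, Ī = 2332.8 cm⁴.
Top flange: 27 × 2.2, A = 59.4 cm², y = 39.3 cm, Ī = 23.958 cm⁴.
Hole (subtracted): ⌀0.8, A = 0.502655 cm², y = 1.1 cm, Ī = 0.0201062 cm⁴.
Centroid: ȳ = ΣA·y / ΣA = 20.2686 cm.
Transfer each piece to the centroidal x-axis using Ī + A·d² with d = y − 20.2686:
  bottom flange: d = -19.1686 cm → contributes +21849.7 cm⁴
  web: d = -0.0686268 cm → contributes +2332.9 cm⁴
  top flange: d = 19.0314 cm → contributes +21538.2 cm⁴
  hole: d = -19.1686 cm → contributes −184.714 cm⁴
Total I = 45536.1 cm⁴.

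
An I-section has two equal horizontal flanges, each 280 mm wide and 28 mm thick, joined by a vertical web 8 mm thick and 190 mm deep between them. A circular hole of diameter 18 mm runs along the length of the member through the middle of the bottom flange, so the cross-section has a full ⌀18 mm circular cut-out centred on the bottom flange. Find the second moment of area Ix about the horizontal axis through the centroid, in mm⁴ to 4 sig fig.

Decompose the section into non-overlapping parts with the origin at the bottom-left of its bounding rectangle.
Bottom flange: 280 × 28, A = 7 840 mm², y = 14 mm, Ī = 512 213 mm⁴.
Web: 8 × 190, A = 1 520 mm², y = 123 mm, Ī = 4 572 667 mm⁴.
Top flange: 280 × 28, A = 7 840 mm², y = 232 mm, Ī = 512 213 mm⁴.
Hole (subtracted): ⌀18, A = 254.469 mm², y = 14 mm, Ī = 5 153 mm⁴.
Centroid: ȳ = ΣA·y / ΣA = 124.637 mm.
Transfer each piece to the horizontal axis through the centroid using Ī + A·d² with d = y − 124.637:
  bottom flange: d = -110.637 mm → contributes +96 477 814 mm⁴
  web: d = -1.63684 mm → contributes +4 576 739 mm⁴
  top flange: d = 107.363 mm → contributes +90 882 703 mm⁴
  hole: d = -110.637 mm → contributes −3 119 983 mm⁴
Total I = 188 817 273 mm⁴.

Ix ≈ 1.888 × 10⁸ mm⁴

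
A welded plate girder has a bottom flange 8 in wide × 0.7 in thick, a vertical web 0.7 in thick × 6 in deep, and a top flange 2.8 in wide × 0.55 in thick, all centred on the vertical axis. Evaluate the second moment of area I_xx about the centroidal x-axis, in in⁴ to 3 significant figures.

Decompose the section into non-overlapping parts with the origin at the bottom-left of its bounding rectangle.
Bottom plate: 8 × 0.7, A = 5.6 in², y = 0.35 in, Ī = 0.22867 in⁴.
Web plate: 0.7 × 6, A = 4.2 in², y = 3.7 in, Ī = 12.6 in⁴.
Top plate: 2.8 × 0.55, A = 1.54 in², y = 6.975 in, Ī = 0.038821 in⁴.
Centroid: ȳ = ΣA·y / ΣA = 2.4904 in.
Transfer each piece to the centroidal x-axis using Ī + A·d² with d = y − 2.4904:
  bottom plate: d = -2.1404 in → contributes +25.885 in⁴
  web plate: d = 1.2096 in → contributes +18.745 in⁴
  top plate: d = 4.4846 in → contributes +31.01 in⁴
Total I = 75.64 in⁴.

I_xx ≈ 75.6 in⁴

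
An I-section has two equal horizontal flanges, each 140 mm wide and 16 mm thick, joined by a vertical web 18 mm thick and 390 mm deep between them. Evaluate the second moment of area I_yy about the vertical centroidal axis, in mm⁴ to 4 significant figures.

I_yy ≈ 7.507 × 10⁶ mm⁴

Treat the section as a set of non-overlapping primitives; coordinates are from the bounding-box lower-left.
Bottom flange: 140 × 16, A = 2 240 mm², x = 70 mm, Ī = 3 658 667 mm⁴.
Web: 18 × 390, A = 7 020 mm², x = 70 mm, Ī = 189 540 mm⁴.
Top flange: 140 × 16, A = 2 240 mm², x = 70 mm, Ī = 3 658 667 mm⁴.
By symmetry the centroid is at mid-width, x̄ = 70 mm.
All pieces are centred on the vertical centroidal axis, so I = ΣĪ = 7 506 873 mm⁴.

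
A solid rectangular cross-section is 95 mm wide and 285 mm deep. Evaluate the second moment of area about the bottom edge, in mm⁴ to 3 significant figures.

The section: 95 × 285, A = 27 075 mm², y = 142.5 mm, Ī = 183 263 906 mm⁴.
Transfer it to a horizontal axis along the bottom face using Ī + A·d² with d = y − 0:
  the section: d = 142.5 mm → contributes +733 055 625 mm⁴
Total I = 733 055 625 mm⁴.

I_base ≈ 7.33 × 10⁸ mm⁴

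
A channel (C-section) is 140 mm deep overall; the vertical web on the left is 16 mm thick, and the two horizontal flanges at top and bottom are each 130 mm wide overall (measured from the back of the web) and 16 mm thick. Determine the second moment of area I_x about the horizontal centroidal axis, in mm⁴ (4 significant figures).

Decompose the section into non-overlapping parts with the origin at the bottom-left of its bounding rectangle.
Web: 16 × 140, A = 2 240 mm², y = 70 mm, Ī = 3 658 667 mm⁴.
Top flange (beyond web): 114 × 16, A = 1 824 mm², y = 132 mm, Ī = 38 912 mm⁴.
Bottom flange (beyond web): 114 × 16, A = 1 824 mm², y = 8 mm, Ī = 38 912 mm⁴.
By symmetry the centroid is at mid-height, ȳ = 70 mm.
Transfer each piece to the horizontal centroidal axis using Ī + A·d² with d = y − 70:
  web: d = 0 mm → contributes +3 658 667 mm⁴
  top flange (beyond web): d = 62 mm → contributes +7 050 368 mm⁴
  bottom flange (beyond web): d = -62 mm → contributes +7 050 368 mm⁴
Total I = 17 759 403 mm⁴.

I_x ≈ 1.776 × 10⁷ mm⁴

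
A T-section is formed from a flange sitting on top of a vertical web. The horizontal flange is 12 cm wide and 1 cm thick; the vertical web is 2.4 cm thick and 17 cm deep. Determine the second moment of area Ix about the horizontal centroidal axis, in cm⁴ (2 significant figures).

Break the section into simple shapes (no overlaps), measuring from the bottom-left corner of the bounding box.
Flange: 12 × 1, A = 12 cm², y = 17.5 cm, Ī = 1 cm⁴.
Web: 2.4 × 17, A = 40.8 cm², y = 8.5 cm, Ī = 982.6 cm⁴.
Centroid: ȳ = ΣA·y / ΣA = 10.55 cm.
Transfer each piece to the horizontal centroidal axis using Ī + A·d² with d = y − 10.55:
  flange: d = 6.955 cm → contributes +581.4 cm⁴
  web: d = -2.045 cm → contributes +1 153 cm⁴
Total I = 1 735 cm⁴.

Ix ≈ 1700 cm⁴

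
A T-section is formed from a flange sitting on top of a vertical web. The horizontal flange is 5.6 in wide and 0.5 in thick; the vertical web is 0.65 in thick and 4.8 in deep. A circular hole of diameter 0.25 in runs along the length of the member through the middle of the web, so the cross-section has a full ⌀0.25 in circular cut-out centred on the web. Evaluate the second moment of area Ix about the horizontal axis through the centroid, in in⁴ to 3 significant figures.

Ix ≈ 16.3 in⁴

Decompose the section into non-overlapping parts with the origin at the bottom-left of its bounding rectangle.
Flange: 5.6 × 0.5, A = 2.8 in², y = 5.05 in, Ī = 0.058333 in⁴.
Web: 0.65 × 4.8, A = 3.12 in², y = 2.4 in, Ī = 5.9904 in⁴.
Hole (subtracted): ⌀0.25, A = 0.049087 in², y = 2.4 in, Ī = 0.00019175 in⁴.
Centroid: ȳ = ΣA·y / ΣA = 3.6639 in.
Transfer each piece to the horizontal axis through the centroid using Ī + A·d² with d = y − 3.6639:
  flange: d = 1.3861 in → contributes +5.4382 in⁴
  web: d = -1.2639 in → contributes +10.974 in⁴
  hole: d = -1.2639 in → contributes −0.078601 in⁴
Total I = 16.334 in⁴.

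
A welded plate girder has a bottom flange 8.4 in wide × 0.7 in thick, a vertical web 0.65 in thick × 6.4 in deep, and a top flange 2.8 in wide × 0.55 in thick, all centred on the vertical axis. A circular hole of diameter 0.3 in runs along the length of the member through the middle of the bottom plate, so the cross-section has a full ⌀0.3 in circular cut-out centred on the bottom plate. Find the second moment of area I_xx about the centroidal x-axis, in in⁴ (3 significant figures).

I_xx ≈ 86.0 in⁴

Decompose the section into non-overlapping parts with the origin at the bottom-left of its bounding rectangle.
Bottom plate: 8.4 × 0.7, A = 5.88 in², y = 0.35 in, Ī = 0.2401 in⁴.
Web plate: 0.65 × 6.4, A = 4.16 in², y = 3.9 in, Ī = 14.199 in⁴.
Top plate: 2.8 × 0.55, A = 1.54 in², y = 7.375 in, Ī = 0.038821 in⁴.
Hole (subtracted): ⌀0.3, A = 0.070686 in², y = 0.35 in, Ī = 0.00039761 in⁴.
Centroid: ȳ = ΣA·y / ΣA = 2.5731 in.
Transfer each piece to the centroidal x-axis using Ī + A·d² with d = y − 2.5731:
  bottom plate: d = -2.2231 in → contributes +29.3 in⁴
  web plate: d = 1.3269 in → contributes +21.524 in⁴
  top plate: d = 4.8019 in → contributes +35.548 in⁴
  hole: d = -2.2231 in → contributes −0.34974 in⁴
Total I = 86.023 in⁴.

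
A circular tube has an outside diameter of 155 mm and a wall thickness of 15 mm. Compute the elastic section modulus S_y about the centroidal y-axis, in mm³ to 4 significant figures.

Split into non-overlapping primitives; take the origin at the lower-left of the bounding box.
Outer circle: ⌀155, A = 18869.2 mm², x = 77.5 mm, Ī = 28 333 269 mm⁴.
Bore (subtracted): ⌀125, A = 12271.8 mm², x = 77.5 mm, Ī = 11 984 225 mm⁴.
By symmetry the centroid is at mid-width, x̄ = 77.5 mm.
All pieces are centred on the centroidal y-axis, so I = ΣĪ (holes subtracted) = 16 349 045 mm⁴.
Extreme fibre distance c = 77.5 mm; S = I/c = 210 955 mm³.

S_y ≈ 2.110 × 10⁵ mm³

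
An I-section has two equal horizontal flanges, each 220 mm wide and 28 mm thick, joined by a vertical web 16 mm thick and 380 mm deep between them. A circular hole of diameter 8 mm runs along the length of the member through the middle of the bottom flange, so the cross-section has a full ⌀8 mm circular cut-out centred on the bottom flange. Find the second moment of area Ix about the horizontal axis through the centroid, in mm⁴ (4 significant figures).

Ix ≈ 5.846 × 10⁸ mm⁴

Treat the section as a set of non-overlapping primitives; coordinates are from the bounding-box lower-left.
Bottom flange: 220 × 28, A = 6 160 mm², y = 14 mm, Ī = 402 453 mm⁴.
Web: 16 × 380, A = 6 080 mm², y = 218 mm, Ī = 73 162 667 mm⁴.
Top flange: 220 × 28, A = 6 160 mm², y = 422 mm, Ī = 402 453 mm⁴.
Hole (subtracted): ⌀8, A = 50.2655 mm², y = 14 mm, Ī = 201.062 mm⁴.
Centroid: ȳ = ΣA·y / ΣA = 218.559 mm.
Transfer each piece to the horizontal axis through the centroid using Ī + A·d² with d = y − 218.559:
  bottom flange: d = -204.559 mm → contributes +258 163 403 mm⁴
  web: d = -0.558818 mm → contributes +73 164 565 mm⁴
  top flange: d = 203.441 mm → contributes +255 354 471 mm⁴
  hole: d = -204.559 mm → contributes −2 103 525 mm⁴
Total I = 584 578 914 mm⁴.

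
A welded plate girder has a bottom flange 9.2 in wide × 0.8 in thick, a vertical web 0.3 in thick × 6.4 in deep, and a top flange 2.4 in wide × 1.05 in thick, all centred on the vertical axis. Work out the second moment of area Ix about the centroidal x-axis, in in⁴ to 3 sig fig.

Treat the section as a set of non-overlapping primitives; coordinates are from the bounding-box lower-left.
Bottom plate: 9.2 × 0.8, A = 7.36 in², y = 0.4 in, Ī = 0.39253 in⁴.
Web plate: 0.3 × 6.4, A = 1.92 in², y = 4 in, Ī = 6.5536 in⁴.
Top plate: 2.4 × 1.05, A = 2.52 in², y = 7.725 in, Ī = 0.23153 in⁴.
Centroid: ȳ = ΣA·y / ΣA = 2.5501 in.
Transfer each piece to the centroidal x-axis using Ī + A·d² with d = y − 2.5501:
  bottom plate: d = -2.1501 in → contributes +34.417 in⁴
  web plate: d = 1.4499 in → contributes +10.59 in⁴
  top plate: d = 5.1749 in → contributes +67.716 in⁴
Total I = 112.72 in⁴.

Ix ≈ 113 in⁴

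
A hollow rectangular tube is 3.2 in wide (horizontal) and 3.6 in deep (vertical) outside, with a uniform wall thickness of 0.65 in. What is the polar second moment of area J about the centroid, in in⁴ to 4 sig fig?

Break the section into simple shapes (no overlaps), measuring from the bottom-left corner of the bounding box.
Outer rectangle: 3.2 × 3.6, A = 11.52 in², y = 1.8 in, Ī = 12.4416 in⁴.
Inner void (subtracted): 1.9 × 2.3, A = 4.37 in², y = 1.8 in, Ī = 1.92644 in⁴.
By symmetry the centroid is at mid-height, ȳ = 1.8 in.
All pieces are centred on the centroidal x-axis, so I = ΣĪ (holes subtracted) = 10.5152 in⁴.
Repeating about the centroidal y-axis gives I_y = 8.51576 in⁴.
Polar second moment: J = I_x + I_y = 19.0309 in⁴.

J ≈ 19.03 in⁴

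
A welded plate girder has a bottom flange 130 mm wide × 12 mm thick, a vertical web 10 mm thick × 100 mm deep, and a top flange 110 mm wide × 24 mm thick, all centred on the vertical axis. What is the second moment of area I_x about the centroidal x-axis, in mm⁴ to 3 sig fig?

I_x ≈ 1.49 × 10⁷ mm⁴

Decompose the section into non-overlapping parts with the origin at the bottom-left of its bounding rectangle.
Bottom plate: 130 × 12, A = 1 560 mm², y = 6 mm, Ī = 18 720 mm⁴.
Web plate: 10 × 100, A = 1 000 mm², y = 62 mm, Ī = 833 333 mm⁴.
Top plate: 110 × 24, A = 2 640 mm², y = 124 mm, Ī = 126 720 mm⁴.
Centroid: ȳ = ΣA·y / ΣA = 76.677 mm.
Transfer each piece to the centroidal x-axis using Ī + A·d² with d = y − 76.677:
  bottom plate: d = -70.677 mm → contributes +7 811 275 mm⁴
  web plate: d = -14.677 mm → contributes +1 048 745 mm⁴
  top plate: d = 47.323 mm → contributes +6 038 930 mm⁴
Total I = 14 898 951 mm⁴.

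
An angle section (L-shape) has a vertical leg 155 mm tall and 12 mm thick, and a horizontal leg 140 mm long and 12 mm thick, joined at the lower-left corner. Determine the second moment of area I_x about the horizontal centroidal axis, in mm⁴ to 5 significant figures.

I_x ≈ 8.0431 × 10⁶ mm⁴

Decompose the section into non-overlapping parts with the origin at the bottom-left of its bounding rectangle.
Vertical leg: 12 × 155, A = 1 860 mm², y = 77.5 mm, Ī = 3 723 875 mm⁴.
Horizontal leg (remainder): 128 × 12, A = 1 536 mm², y = 6 mm, Ī = 18 432 mm⁴.
Centroid: ȳ = ΣA·y / ΣA = 45.16078 mm.
Transfer each piece to the horizontal centroidal axis using Ī + A·d² with d = y − 45.16078:
  vertical leg: d = 32.33922 mm → contributes +5 669 110 mm⁴
  horizontal leg (remainder): d = -39.16078 mm → contributes +2 373 990 mm⁴
Total I = 8 043 100 mm⁴.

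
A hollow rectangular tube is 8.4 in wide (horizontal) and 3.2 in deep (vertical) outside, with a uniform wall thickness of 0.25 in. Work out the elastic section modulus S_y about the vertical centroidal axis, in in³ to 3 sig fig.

Decompose the section into non-overlapping parts with the origin at the bottom-left of its bounding rectangle.
Outer rectangle: 8.4 × 3.2, A = 26.88 in², x = 4.2 in, Ī = 158.05 in⁴.
Inner void (subtracted): 7.9 × 2.7, A = 21.33 in², x = 4.2 in, Ī = 110.93 in⁴.
By symmetry the centroid is at mid-width, x̄ = 4.2 in.
All pieces are centred on the vertical centroidal axis, so I = ΣĪ (holes subtracted) = 47.121 in⁴.
Extreme fibre distance c = 4.2 in; S = I/c = 11.219 in³.

S_y ≈ 11.2 in³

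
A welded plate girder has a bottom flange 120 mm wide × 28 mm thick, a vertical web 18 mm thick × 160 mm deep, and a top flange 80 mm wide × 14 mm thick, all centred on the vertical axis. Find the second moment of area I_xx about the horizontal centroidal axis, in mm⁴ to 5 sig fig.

Break the section into simple shapes (no overlaps), measuring from the bottom-left corner of the bounding box.
Bottom plate: 120 × 28, A = 3 360 mm², y = 14 mm, Ī = 219 520 mm⁴.
Web plate: 18 × 160, A = 2 880 mm², y = 108 mm, Ī = 6 144 000 mm⁴.
Top plate: 80 × 14, A = 1 120 mm², y = 195 mm, Ī = 18293.33 mm⁴.
Centroid: ȳ = ΣA·y / ΣA = 78.32609 mm.
Transfer each piece to the horizontal centroidal axis using Ī + A·d² with d = y − 78.32609:
  bottom plate: d = -64.32609 mm → contributes +14 122 681 mm⁴
  web plate: d = 29.67391 mm → contributes +8 679 958 mm⁴
  top plate: d = 116.6739 mm → contributes +15 264 632 mm⁴
Total I = 38 067 271 mm⁴.

I_xx ≈ 3.8067 × 10⁷ mm⁴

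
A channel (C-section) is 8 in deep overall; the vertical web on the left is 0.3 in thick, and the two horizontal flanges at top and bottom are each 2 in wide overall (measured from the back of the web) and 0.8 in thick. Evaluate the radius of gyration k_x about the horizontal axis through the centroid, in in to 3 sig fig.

k_x ≈ 3.07 in

Break the section into simple shapes (no overlaps), measuring from the bottom-left corner of the bounding box.
Web: 0.3 × 8, A = 2.4 in², y = 4 in, Ī = 12.8 in⁴.
Top flange (beyond web): 1.7 × 0.8, A = 1.36 in², y = 7.6 in, Ī = 0.072533 in⁴.
Bottom flange (beyond web): 1.7 × 0.8, A = 1.36 in², y = 0.4 in, Ī = 0.072533 in⁴.
By symmetry the centroid is at mid-height, ȳ = 4 in.
Transfer each piece to the horizontal axis through the centroid using Ī + A·d² with d = y − 4:
  web: d = 0 in → contributes +12.8 in⁴
  top flange (beyond web): d = 3.6 in → contributes +17.698 in⁴
  bottom flange (beyond web): d = -3.6 in → contributes +17.698 in⁴
Total I = 48.196 in⁴.
Radius of gyration: k = √(I/A) = √(48.196 / 5.12) = 3.0681 in.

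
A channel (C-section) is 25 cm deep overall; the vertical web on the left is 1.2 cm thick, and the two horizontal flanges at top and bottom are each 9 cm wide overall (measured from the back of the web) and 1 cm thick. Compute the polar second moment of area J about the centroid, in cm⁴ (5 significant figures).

J ≈ 4100.7 cm⁴

Decompose the section into non-overlapping parts with the origin at the bottom-left of its bounding rectangle.
Web: 1.2 × 25, A = 30 cm², y = 12.5 cm, Ī = 1562.5 cm⁴.
Top flange (beyond web): 7.8 × 1, A = 7.8 cm², y = 24.5 cm, Ī = 0.65 cm⁴.
Bottom flange (beyond web): 7.8 × 1, A = 7.8 cm², y = 0.5 cm, Ī = 0.65 cm⁴.
By symmetry the centroid is at mid-height, ȳ = 12.5 cm.
Transfer each piece to the centroidal x-axis using Ī + A·d² with d = y − 12.5:
  web: d = 0 cm → contributes +1562.5 cm⁴
  top flange (beyond web): d = 12 cm → contributes +1123.85 cm⁴
  bottom flange (beyond web): d = -12 cm → contributes +1123.85 cm⁴
Total I = 3810.2 cm⁴.
For the y-axis: x̄ = 2.139474 cm.
Repeating about the centroidal y-axis gives I_y = 290.5209 cm⁴.
Polar second moment: J = I_x + I_y = 4100.721 cm⁴.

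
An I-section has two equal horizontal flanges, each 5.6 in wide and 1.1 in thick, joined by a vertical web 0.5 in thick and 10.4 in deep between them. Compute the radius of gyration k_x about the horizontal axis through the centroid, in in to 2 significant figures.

k_x ≈ 5.1 in

Split into non-overlapping primitives; take the origin at the lower-left of the bounding box.
Bottom flange: 5.6 × 1.1, A = 6.16 in², y = 0.55 in, Ī = 0.6211 in⁴.
Web: 0.5 × 10.4, A = 5.2 in², y = 6.3 in, Ī = 46.87 in⁴.
Top flange: 5.6 × 1.1, A = 6.16 in², y = 12.05 in, Ī = 0.6211 in⁴.
By symmetry the centroid is at mid-height, ȳ = 6.3 in.
Transfer each piece to the horizontal axis through the centroid using Ī + A·d² with d = y − 6.3:
  bottom flange: d = -5.75 in → contributes +204.3 in⁴
  web: d = 0 in → contributes +46.87 in⁴
  top flange: d = 5.75 in → contributes +204.3 in⁴
Total I = 455.4 in⁴.
Radius of gyration: k = √(I/A) = √(455.4 / 17.52) = 5.099 in.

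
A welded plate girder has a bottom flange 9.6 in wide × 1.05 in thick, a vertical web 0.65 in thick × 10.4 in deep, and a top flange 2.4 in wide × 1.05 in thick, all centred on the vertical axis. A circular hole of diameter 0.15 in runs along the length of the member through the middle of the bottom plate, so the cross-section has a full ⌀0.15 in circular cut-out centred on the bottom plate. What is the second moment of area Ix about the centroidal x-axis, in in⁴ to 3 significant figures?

Break the section into simple shapes (no overlaps), measuring from the bottom-left corner of the bounding box.
Bottom plate: 9.6 × 1.05, A = 10.08 in², y = 0.525 in, Ī = 0.9261 in⁴.
Web plate: 0.65 × 10.4, A = 6.76 in², y = 6.25 in, Ī = 60.93 in⁴.
Top plate: 2.4 × 1.05, A = 2.52 in², y = 11.975 in, Ī = 0.23153 in⁴.
Hole (subtracted): ⌀0.15, A = 0.017671 in², y = 0.525 in, Ī = 0.00002485 in⁴.
Centroid: ȳ = ΣA·y / ΣA = 4.0176 in.
Transfer each piece to the centroidal x-axis using Ī + A·d² with d = y − 4.0176:
  bottom plate: d = -3.4926 in → contributes +123.88 in⁴
  web plate: d = 2.2324 in → contributes +94.619 in⁴
  top plate: d = 7.9574 in → contributes +159.8 in⁴
  hole: d = -3.4926 in → contributes −0.21559 in⁴
Total I = 378.09 in⁴.

Ix ≈ 378 in⁴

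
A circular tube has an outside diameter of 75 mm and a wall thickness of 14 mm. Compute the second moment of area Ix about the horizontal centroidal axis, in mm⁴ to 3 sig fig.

Ix ≈ 1.31 × 10⁶ mm⁴

Split into non-overlapping primitives; take the origin at the lower-left of the bounding box.
Outer circle: ⌀75, A = 4417.9 mm², y = 37.5 mm, Ī = 1 553 156 mm⁴.
Bore (subtracted): ⌀47, A = 1734.9 mm², y = 37.5 mm, Ī = 239 531 mm⁴.
By symmetry the centroid is at mid-height, ȳ = 37.5 mm.
All pieces are centred on the horizontal centroidal axis, so I = ΣĪ (holes subtracted) = 1 313 625 mm⁴.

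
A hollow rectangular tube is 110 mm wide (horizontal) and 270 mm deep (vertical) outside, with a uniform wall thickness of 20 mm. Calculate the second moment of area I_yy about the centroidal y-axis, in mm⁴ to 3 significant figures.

I_yy ≈ 2.34 × 10⁷ mm⁴

Split into non-overlapping primitives; take the origin at the lower-left of the bounding box.
Outer rectangle: 110 × 270, A = 29 700 mm², x = 55 mm, Ī = 29 947 500 mm⁴.
Inner void (subtracted): 70 × 230, A = 16 100 mm², x = 55 mm, Ī = 6 574 167 mm⁴.
By symmetry the centroid is at mid-width, x̄ = 55 mm.
All pieces are centred on the centroidal y-axis, so I = ΣĪ (holes subtracted) = 23 373 333 mm⁴.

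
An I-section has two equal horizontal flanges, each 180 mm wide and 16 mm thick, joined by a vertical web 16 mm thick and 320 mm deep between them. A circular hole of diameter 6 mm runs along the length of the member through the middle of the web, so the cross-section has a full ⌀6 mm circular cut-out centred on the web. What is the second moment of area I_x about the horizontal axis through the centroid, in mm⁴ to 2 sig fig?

Treat the section as a set of non-overlapping primitives; coordinates are from the bounding-box lower-left.
Bottom flange: 180 × 16, A = 2 880 mm², y = 8 mm, Ī = 61 440 mm⁴.
Web: 16 × 320, A = 5 120 mm², y = 176 mm, Ī = 43 690 667 mm⁴.
Top flange: 180 × 16, A = 2 880 mm², y = 344 mm, Ī = 61 440 mm⁴.
Hole (subtracted): ⌀6, A = 28.27 mm², y = 176 mm, Ī = 63.62 mm⁴.
By symmetry the centroid is at mid-height, ȳ = 176 mm.
Transfer each piece to the horizontal axis through the centroid using Ī + A·d² with d = y − 176:
  bottom flange: d = -168 mm → contributes +81 346 560 mm⁴
  web: d = 0 mm → contributes +43 690 667 mm⁴
  top flange: d = 168 mm → contributes +81 346 560 mm⁴
  hole: d = 0 mm → contributes −63.62 mm⁴
Total I = 206 383 723 mm⁴.

I_x ≈ 2.1 × 10⁸ mm⁴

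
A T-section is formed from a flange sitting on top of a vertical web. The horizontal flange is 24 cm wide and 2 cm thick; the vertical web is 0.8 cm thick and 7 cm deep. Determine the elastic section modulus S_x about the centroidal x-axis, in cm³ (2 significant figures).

S_x ≈ 19 cm³

Split into non-overlapping primitives; take the origin at the lower-left of the bounding box.
Flange: 24 × 2, A = 48 cm², y = 8 cm, Ī = 16 cm⁴.
Web: 0.8 × 7, A = 5.6 cm², y = 3.5 cm, Ī = 22.87 cm⁴.
Centroid: ȳ = ΣA·y / ΣA = 7.53 cm.
Transfer each piece to the centroidal x-axis using Ī + A·d² with d = y − 7.53:
  flange: d = 0.4701 cm → contributes +26.61 cm⁴
  web: d = -4.03 cm → contributes +113.8 cm⁴
Total I = 140.4 cm⁴.
Extreme fibre distance c = 7.53 cm; S = I/c = 18.65 cm³.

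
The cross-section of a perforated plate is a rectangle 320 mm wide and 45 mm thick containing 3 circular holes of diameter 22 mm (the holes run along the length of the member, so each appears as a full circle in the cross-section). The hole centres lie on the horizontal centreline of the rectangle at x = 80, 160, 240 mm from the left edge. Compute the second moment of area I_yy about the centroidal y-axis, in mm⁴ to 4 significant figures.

Decompose the section into non-overlapping parts with the origin at the bottom-left of its bounding rectangle.
Plate: 320 × 45, A = 14 400 mm², x = 160 mm, Ī = 122 880 000 mm⁴.
Hole 1 (subtracted): ⌀22, A = 380.133 mm², x = 80 mm, Ī = 11 499 mm⁴.
Hole 2 (subtracted): ⌀22, A = 380.133 mm², x = 160 mm, Ī = 11 499 mm⁴.
Hole 3 (subtracted): ⌀22, A = 380.133 mm², x = 240 mm, Ī = 11 499 mm⁴.
By symmetry the centroid is at mid-width, x̄ = 160 mm.
Transfer each piece to the centroidal y-axis using Ī + A·d² with d = x − 160:
  plate: d = 0 mm → contributes +122 880 000 mm⁴
  hole 1: d = -80 mm → contributes −2 444 348 mm⁴
  hole 2: d = 0 mm → contributes −11 499 mm⁴
  hole 3: d = 80 mm → contributes −2 444 348 mm⁴
Total I = 117 979 804 mm⁴.

I_yy ≈ 1.180 × 10⁸ mm⁴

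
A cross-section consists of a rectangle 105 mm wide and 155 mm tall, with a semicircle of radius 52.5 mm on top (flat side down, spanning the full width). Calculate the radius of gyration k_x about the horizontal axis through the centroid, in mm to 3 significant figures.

k_x ≈ 57.2 mm

Decompose the section into non-overlapping parts with the origin at the bottom-left of its bounding rectangle.
Rectangular body: 105 × 155, A = 16 275 mm², y = 77.5 mm, Ī = 32 583 906 mm⁴.
Semicircular cap: semicircle r = 52.5, A = 4329.5 mm², y = 177.28 mm, Ī = 833 814 mm⁴.
Centroid: ȳ = ΣA·y / ΣA = 98.467 mm.
Transfer each piece to the horizontal axis through the centroid using Ī + A·d² with d = y − 98.467:
  rectangular body: d = -20.967 mm → contributes +39 738 339 mm⁴
  semicircular cap: d = 78.815 mm → contributes +27 727 959 mm⁴
Total I = 67 466 298 mm⁴.
Radius of gyration: k = √(I/A) = √(67 466 298 / 20 605) = 57.222 mm.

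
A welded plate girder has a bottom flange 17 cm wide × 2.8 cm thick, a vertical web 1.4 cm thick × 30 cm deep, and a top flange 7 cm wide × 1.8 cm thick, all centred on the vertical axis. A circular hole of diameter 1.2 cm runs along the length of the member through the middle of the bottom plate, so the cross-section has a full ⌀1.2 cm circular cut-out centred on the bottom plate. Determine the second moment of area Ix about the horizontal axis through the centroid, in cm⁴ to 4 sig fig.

Ix ≈ 1.575 × 10⁴ cm⁴

Split into non-overlapping primitives; take the origin at the lower-left of the bounding box.
Bottom plate: 17 × 2.8, A = 47.6 cm², y = 1.4 cm, Ī = 31.0987 cm⁴.
Web plate: 1.4 × 30, A = 42 cm², y = 17.8 cm, Ī = 3 150 cm⁴.
Top plate: 7 × 1.8, A = 12.6 cm², y = 33.7 cm, Ī = 3.402 cm⁴.
Hole (subtracted): ⌀1.2, A = 1.13097 cm², y = 1.4 cm, Ī = 0.101788 cm⁴.
Centroid: ȳ = ΣA·y / ΣA = 12.2419 cm.
Transfer each piece to the horizontal axis through the centroid using Ī + A·d² with d = y − 12.2419:
  bottom plate: d = -10.8419 cm → contributes +5626.32 cm⁴
  web plate: d = 5.5581 cm → contributes +4447.49 cm⁴
  top plate: d = 21.4581 cm → contributes +5805.07 cm⁴
  hole: d = -10.8419 cm → contributes −133.044 cm⁴
Total I = 15745.8 cm⁴.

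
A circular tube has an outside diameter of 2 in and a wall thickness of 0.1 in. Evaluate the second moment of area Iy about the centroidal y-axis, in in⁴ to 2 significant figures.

Split into non-overlapping primitives; take the origin at the lower-left of the bounding box.
Outer circle: ⌀2, A = 3.142 in², x = 1 in, Ī = 0.7854 in⁴.
Bore (subtracted): ⌀1.8, A = 2.545 in², x = 1 in, Ī = 0.5153 in⁴.
By symmetry the centroid is at mid-width, x̄ = 1 in.
All pieces are centred on the centroidal y-axis, so I = ΣĪ (holes subtracted) = 0.2701 in⁴.

Iy ≈ 0.27 in⁴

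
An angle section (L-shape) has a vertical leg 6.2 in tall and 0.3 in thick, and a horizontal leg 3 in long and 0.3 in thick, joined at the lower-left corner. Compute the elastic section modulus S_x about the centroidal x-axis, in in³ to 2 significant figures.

Decompose the section into non-overlapping parts with the origin at the bottom-left of its bounding rectangle.
Vertical leg: 0.3 × 6.2, A = 1.86 in², y = 3.1 in, Ī = 5.958 in⁴.
Horizontal leg (remainder): 2.7 × 0.3, A = 0.81 in², y = 0.15 in, Ī = 0.006075 in⁴.
Centroid: ȳ = ΣA·y / ΣA = 2.205 in.
Transfer each piece to the centroidal x-axis using Ī + A·d² with d = y − 2.205:
  vertical leg: d = 0.8949 in → contributes +7.448 in⁴
  horizontal leg (remainder): d = -2.055 in → contributes +3.427 in⁴
Total I = 10.87 in⁴.
Extreme fibre distance c = 3.995 in; S = I/c = 2.722 in³.

S_x ≈ 2.7 in³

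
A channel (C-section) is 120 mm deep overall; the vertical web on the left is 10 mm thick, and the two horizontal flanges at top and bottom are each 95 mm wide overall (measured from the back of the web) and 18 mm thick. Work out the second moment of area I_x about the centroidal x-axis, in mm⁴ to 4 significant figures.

Break the section into simple shapes (no overlaps), measuring from the bottom-left corner of the bounding box.
Web: 10 × 120, A = 1 200 mm², y = 60 mm, Ī = 1 440 000 mm⁴.
Top flange (beyond web): 85 × 18, A = 1 530 mm², y = 111 mm, Ī = 41 310 mm⁴.
Bottom flange (beyond web): 85 × 18, A = 1 530 mm², y = 9 mm, Ī = 41 310 mm⁴.
By symmetry the centroid is at mid-height, ȳ = 60 mm.
Transfer each piece to the centroidal x-axis using Ī + A·d² with d = y − 60:
  web: d = 0 mm → contributes +1 440 000 mm⁴
  top flange (beyond web): d = 51 mm → contributes +4 020 840 mm⁴
  bottom flange (beyond web): d = -51 mm → contributes +4 020 840 mm⁴
Total I = 9 481 680 mm⁴.

I_x ≈ 9.482 × 10⁶ mm⁴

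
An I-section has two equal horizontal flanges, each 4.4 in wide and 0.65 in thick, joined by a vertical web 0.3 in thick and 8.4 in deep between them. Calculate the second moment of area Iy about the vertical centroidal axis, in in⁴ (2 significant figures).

Iy ≈ 9.2 in⁴

Decompose the section into non-overlapping parts with the origin at the bottom-left of its bounding rectangle.
Bottom flange: 4.4 × 0.65, A = 2.86 in², x = 2.2 in, Ī = 4.614 in⁴.
Web: 0.3 × 8.4, A = 2.52 in², x = 2.2 in, Ī = 0.0189 in⁴.
Top flange: 4.4 × 0.65, A = 2.86 in², x = 2.2 in, Ī = 4.614 in⁴.
By symmetry the centroid is at mid-width, x̄ = 2.2 in.
All pieces are centred on the vertical centroidal axis, so I = ΣĪ = 9.247 in⁴.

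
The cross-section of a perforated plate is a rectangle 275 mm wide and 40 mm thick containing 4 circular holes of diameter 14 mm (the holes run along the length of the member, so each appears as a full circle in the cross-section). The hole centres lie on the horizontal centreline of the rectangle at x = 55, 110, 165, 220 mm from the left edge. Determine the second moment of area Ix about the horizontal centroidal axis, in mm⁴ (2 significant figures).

Ix ≈ 1.5 × 10⁶ mm⁴

Split into non-overlapping primitives; take the origin at the lower-left of the bounding box.
Plate: 275 × 40, A = 11 000 mm², y = 20 mm, Ī = 1 466 667 mm⁴.
Hole 1 (subtracted): ⌀14, A = 153.9 mm², y = 20 mm, Ī = 1 886 mm⁴.
Hole 2 (subtracted): ⌀14, A = 153.9 mm², y = 20 mm, Ī = 1 886 mm⁴.
Hole 3 (subtracted): ⌀14, A = 153.9 mm², y = 20 mm, Ī = 1 886 mm⁴.
Hole 4 (subtracted): ⌀14, A = 153.9 mm², y = 20 mm, Ī = 1 886 mm⁴.
By symmetry the centroid is at mid-height, ȳ = 20 mm.
All pieces are centred on the horizontal centroidal axis, so I = ΣĪ (holes subtracted) = 1 459 124 mm⁴.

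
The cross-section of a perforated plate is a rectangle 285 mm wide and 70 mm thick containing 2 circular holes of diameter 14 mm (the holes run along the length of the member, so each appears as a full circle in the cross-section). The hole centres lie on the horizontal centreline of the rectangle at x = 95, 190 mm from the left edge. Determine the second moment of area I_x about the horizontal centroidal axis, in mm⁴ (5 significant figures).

I_x ≈ 8.1425 × 10⁶ mm⁴

Break the section into simple shapes (no overlaps), measuring from the bottom-left corner of the bounding box.
Plate: 285 × 70, A = 19 950 mm², y = 35 mm, Ī = 8 146 250 mm⁴.
Hole 1 (subtracted): ⌀14, A = 153.938 mm², y = 35 mm, Ī = 1885.741 mm⁴.
Hole 2 (subtracted): ⌀14, A = 153.938 mm², y = 35 mm, Ī = 1885.741 mm⁴.
By symmetry the centroid is at mid-height, ȳ = 35 mm.
All pieces are centred on the horizontal centroidal axis, so I = ΣĪ (holes subtracted) = 8 142 479 mm⁴.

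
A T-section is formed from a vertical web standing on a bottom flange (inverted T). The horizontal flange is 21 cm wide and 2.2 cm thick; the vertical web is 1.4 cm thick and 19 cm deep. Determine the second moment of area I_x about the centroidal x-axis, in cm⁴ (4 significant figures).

I_x ≈ 2716 cm⁴

Split into non-overlapping primitives; take the origin at the lower-left of the bounding box.
Flange: 21 × 2.2, A = 46.2 cm², y = 1.1 cm, Ī = 18.634 cm⁴.
Web: 1.4 × 19, A = 26.6 cm², y = 11.7 cm, Ī = 800.217 cm⁴.
Centroid: ȳ = ΣA·y / ΣA = 4.97308 cm.
Transfer each piece to the centroidal x-axis using Ī + A·d² with d = y − 4.97308:
  flange: d = -3.87308 cm → contributes +711.667 cm⁴
  web: d = 6.72692 cm → contributes +2003.91 cm⁴
Total I = 2715.57 cm⁴.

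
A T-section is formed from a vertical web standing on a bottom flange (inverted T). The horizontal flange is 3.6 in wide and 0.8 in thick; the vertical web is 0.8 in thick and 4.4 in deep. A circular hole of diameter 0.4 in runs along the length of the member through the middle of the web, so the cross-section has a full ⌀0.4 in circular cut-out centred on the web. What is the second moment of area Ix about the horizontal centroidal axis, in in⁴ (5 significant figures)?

Break the section into simple shapes (no overlaps), measuring from the bottom-left corner of the bounding box.
Flange: 3.6 × 0.8, A = 2.88 in², y = 0.4 in, Ī = 0.1536 in⁴.
Web: 0.8 × 4.4, A = 3.52 in², y = 3 in, Ī = 5.678933 in⁴.
Hole (subtracted): ⌀0.4, A = 0.1256637 in², y = 3 in, Ī = 0.001256637 in⁴.
Centroid: ȳ = ΣA·y / ΣA = 1.806567 in.
Transfer each piece to the horizontal centroidal axis using Ī + A·d² with d = y − 1.806567:
  flange: d = -1.406567 in → contributes +5.85148 in⁴
  web: d = 1.193433 in → contributes +10.69241 in⁴
  hole: d = 1.193433 in → contributes −0.1802372 in⁴
Total I = 16.36365 in⁴.

Ix ≈ 16.364 in⁴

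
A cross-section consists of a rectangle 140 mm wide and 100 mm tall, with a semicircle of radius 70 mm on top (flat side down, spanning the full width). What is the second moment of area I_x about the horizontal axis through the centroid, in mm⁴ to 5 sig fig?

I_x ≈ 4.5856 × 10⁷ mm⁴

Decompose the section into non-overlapping parts with the origin at the bottom-left of its bounding rectangle.
Rectangular body: 140 × 100, A = 14 000 mm², y = 50 mm, Ī = 11 666 667 mm⁴.
Semicircular cap: semicircle r = 70, A = 7696.902 mm², y = 129.7089 mm, Ī = 2 635 265 mm⁴.
Centroid: ȳ = ΣA·y / ΣA = 78.27647 mm.
Transfer each piece to the horizontal axis through the centroid using Ī + A·d² with d = y − 78.27647:
  rectangular body: d = -28.27647 mm → contributes +22 860 488 mm⁴
  semicircular cap: d = 51.43245 mm → contributes +22 995 859 mm⁴
Total I = 45 856 347 mm⁴.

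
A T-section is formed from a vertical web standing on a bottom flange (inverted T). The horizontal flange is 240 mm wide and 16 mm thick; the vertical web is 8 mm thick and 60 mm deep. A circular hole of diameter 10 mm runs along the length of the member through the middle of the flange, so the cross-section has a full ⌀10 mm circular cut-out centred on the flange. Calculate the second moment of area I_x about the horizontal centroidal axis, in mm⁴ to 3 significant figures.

Decompose the section into non-overlapping parts with the origin at the bottom-left of its bounding rectangle.
Flange: 240 × 16, A = 3 840 mm², y = 8 mm, Ī = 81 920 mm⁴.
Web: 8 × 60, A = 480 mm², y = 46 mm, Ī = 144 000 mm⁴.
Hole (subtracted): ⌀10, A = 78.54 mm², y = 8 mm, Ī = 490.87 mm⁴.
Centroid: ȳ = ΣA·y / ΣA = 12.3 mm.
Transfer each piece to the horizontal centroidal axis using Ī + A·d² with d = y − 12.3:
  flange: d = -4.3004 mm → contributes +152 935 mm⁴
  web: d = 33.7 mm → contributes +689 118 mm⁴
  hole: d = -4.3004 mm → contributes −1943.3 mm⁴
Total I = 840 110 mm⁴.

I_x ≈ 8.40 × 10⁵ mm⁴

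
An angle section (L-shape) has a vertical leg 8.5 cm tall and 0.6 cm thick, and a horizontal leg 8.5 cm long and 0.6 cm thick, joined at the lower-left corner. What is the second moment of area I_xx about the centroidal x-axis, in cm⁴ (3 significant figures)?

I_xx ≈ 69.2 cm⁴

Break the section into simple shapes (no overlaps), measuring from the bottom-left corner of the bounding box.
Vertical leg: 0.6 × 8.5, A = 5.1 cm², y = 4.25 cm, Ī = 30.706 cm⁴.
Horizontal leg (remainder): 7.9 × 0.6, A = 4.74 cm², y = 0.3 cm, Ī = 0.1422 cm⁴.
Centroid: ȳ = ΣA·y / ΣA = 2.3473 cm.
Transfer each piece to the centroidal x-axis using Ī + A·d² with d = y − 2.3473:
  vertical leg: d = 1.9027 cm → contributes +49.17 cm⁴
  horizontal leg (remainder): d = -2.0473 cm → contributes +20.009 cm⁴
Total I = 69.179 cm⁴.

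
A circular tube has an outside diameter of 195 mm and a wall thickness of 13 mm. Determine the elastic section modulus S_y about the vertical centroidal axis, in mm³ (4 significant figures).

S_y ≈ 3.173 × 10⁵ mm³

Decompose the section into non-overlapping parts with the origin at the bottom-left of its bounding rectangle.
Outer circle: ⌀195, A = 29864.8 mm², x = 97.5 mm, Ī = 70 975 481 mm⁴.
Bore (subtracted): ⌀169, A = 22431.8 mm², x = 97.5 mm, Ī = 40 042 088 mm⁴.
By symmetry the centroid is at mid-width, x̄ = 97.5 mm.
All pieces are centred on the vertical centroidal axis, so I = ΣĪ (holes subtracted) = 30 933 393 mm⁴.
Extreme fibre distance c = 97.5 mm; S = I/c = 317 266 mm³.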